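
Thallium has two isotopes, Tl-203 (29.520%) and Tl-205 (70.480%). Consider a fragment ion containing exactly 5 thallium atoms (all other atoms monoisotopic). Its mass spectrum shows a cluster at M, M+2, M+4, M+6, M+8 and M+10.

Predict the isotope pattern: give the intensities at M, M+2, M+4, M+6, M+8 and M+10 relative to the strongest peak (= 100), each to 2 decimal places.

0.62 : 7.35 : 35.09 : 83.77 : 100.00 : 47.75

The 5 Tl atoms are independent, so intensities follow the terms of (0.29520 + 0.70480)^5.
P(M) = 0.29520^5 = 0.002242
P(M+2) = 5 × 0.29520^4 × 0.70480^1 = 0.026761
P(M+4) = 10 × 0.29520^3 × 0.70480^2 = 0.127785
P(M+6) = 10 × 0.29520^2 × 0.70480^3 = 0.305092
P(M+8) = 5 × 0.29520^1 × 0.70480^4 = 0.364208
P(M+10) = 0.70480^5 = 0.173912
The M+8 peak is largest (0.364208); scaling to 100 gives 0.62 : 7.35 : 35.09 : 83.77 : 100.00 : 47.75.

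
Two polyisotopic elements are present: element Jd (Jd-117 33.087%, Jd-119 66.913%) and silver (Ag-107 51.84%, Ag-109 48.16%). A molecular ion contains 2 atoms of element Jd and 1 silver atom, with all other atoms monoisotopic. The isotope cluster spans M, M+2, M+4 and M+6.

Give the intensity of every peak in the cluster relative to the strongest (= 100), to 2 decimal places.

12.74 : 63.38 : 100.00 : 48.42

Element Jd pattern (n=2): 0.10947496 : 0.44279009 : 0.44773496
Silver pattern (n=1): 0.5184 : 0.4816
Convolve the two distributions (both contribute in 2-u steps):
  M: 0.10947496×0.5184 = 0.056752
  M+2: 0.10947496×0.4816 + 0.44279009×0.5184 = 0.282266
  M+4: 0.44279009×0.4816 + 0.44773496×0.5184 = 0.445354
  M+6: 0.44773496×0.4816 = 0.215629
Scale to base peak (0.445354) = 100: 12.74 : 63.38 : 100.00 : 48.42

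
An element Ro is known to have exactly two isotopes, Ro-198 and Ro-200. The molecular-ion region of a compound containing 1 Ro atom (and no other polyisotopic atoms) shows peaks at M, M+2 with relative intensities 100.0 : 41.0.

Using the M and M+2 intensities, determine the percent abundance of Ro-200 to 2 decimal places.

29.08%

If p is the fraction of Ro that is Ro-198, then I(M+2)/I(M) = [C(1,1)·p^0·(1−p)] / p^1 = 1·(1−p)/p = 41.0/100.0 = 0.4100
(1−p)/p = 0.4100/1 = 0.4100  ⇒  p = 1/(1 + 0.4100) = 0.7092
Ro-198: 70.92%, Ro-200: 29.08%.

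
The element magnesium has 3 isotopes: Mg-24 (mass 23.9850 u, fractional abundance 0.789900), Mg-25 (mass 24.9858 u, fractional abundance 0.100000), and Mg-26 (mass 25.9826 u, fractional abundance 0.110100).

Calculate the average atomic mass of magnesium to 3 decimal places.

24.305 u

Average mass = Σ (abundance × isotope mass) = 0.789900 × 23.9850 + 0.100000 × 24.9858 + 0.110100 × 25.9826
= 18.94575 + 2.49858 + 2.86068 = 24.30501 u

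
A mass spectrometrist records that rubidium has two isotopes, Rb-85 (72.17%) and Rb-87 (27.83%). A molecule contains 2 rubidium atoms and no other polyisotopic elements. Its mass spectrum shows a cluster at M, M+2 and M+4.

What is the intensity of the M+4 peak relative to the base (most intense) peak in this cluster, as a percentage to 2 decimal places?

14.87%

Binomial terms of (0.7217 + 0.2783)^2: M 0.5209, M+2 0.4017, M+4 0.0775 → M is the base peak.
P(M) = C(2,0) × 0.7217^2 × 0.2783^0 = 1 × 0.52085089 × 1.0000 = 0.520851 (base)
P(M+4) = C(2,2) × 0.7217^0 × 0.2783^2 = 1 × 1.0000 × 0.07745089 = 0.077451
Relative intensity = 0.077451 / 0.520851 × 100 = 14.87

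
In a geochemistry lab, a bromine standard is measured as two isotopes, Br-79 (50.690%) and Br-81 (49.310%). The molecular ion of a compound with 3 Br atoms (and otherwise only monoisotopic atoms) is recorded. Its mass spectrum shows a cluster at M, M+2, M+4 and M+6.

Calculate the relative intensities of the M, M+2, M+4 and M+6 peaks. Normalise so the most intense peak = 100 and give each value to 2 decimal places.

The 3 Br atoms are independent, so intensities follow the terms of (0.50690 + 0.49310)^3.
P(M) = 0.50690^3 = 0.130247
P(M+2) = 3 × 0.50690^2 × 0.49310^1 = 0.380103
P(M+4) = 3 × 0.50690^1 × 0.49310^2 = 0.369755
P(M+6) = 0.49310^3 = 0.119896
The M+2 peak is largest (0.380103); scaling to 100 gives 34.27 : 100.00 : 97.28 : 31.54.

34.27 : 100.00 : 97.28 : 31.54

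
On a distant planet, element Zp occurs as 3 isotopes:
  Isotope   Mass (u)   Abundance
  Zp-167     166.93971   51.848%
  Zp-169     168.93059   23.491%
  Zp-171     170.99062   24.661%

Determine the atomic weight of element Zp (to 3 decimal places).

168.406 u

Weight each isotope mass by its fractional abundance: 0.51848 × 166.93971 + 0.23491 × 168.93059 + 0.24661 × 170.99062
= 86.554901 + 39.683485 + 42.167997 = 168.406383 u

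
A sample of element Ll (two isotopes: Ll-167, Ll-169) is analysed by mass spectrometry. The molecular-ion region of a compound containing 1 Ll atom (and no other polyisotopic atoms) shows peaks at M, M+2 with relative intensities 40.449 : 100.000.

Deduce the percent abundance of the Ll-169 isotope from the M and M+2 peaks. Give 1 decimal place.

71.2%

If p is the fraction of Ll that is Ll-167, then I(M+2)/I(M) = [C(1,1)·p^0·(1−p)] / p^1 = 1·(1−p)/p = 100.000/40.449 = 2.4722
(1−p)/p = 2.4722/1 = 2.4722  ⇒  p = 1/(1 + 2.4722) = 0.2880
Ll-167: 28.8%, Ll-169: 71.2%.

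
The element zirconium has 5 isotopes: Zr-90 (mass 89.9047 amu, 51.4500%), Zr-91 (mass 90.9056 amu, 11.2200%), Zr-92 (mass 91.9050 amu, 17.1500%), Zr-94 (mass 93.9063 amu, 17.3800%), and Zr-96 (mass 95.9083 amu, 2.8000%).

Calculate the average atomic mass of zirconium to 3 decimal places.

Average mass = Σ (abundance × isotope mass) = 0.514500 × 89.9047 + 0.112200 × 90.9056 + 0.171500 × 91.9050 + 0.173800 × 93.9063 + 0.028000 × 95.9083
= 46.25597 + 10.19961 + 15.76171 + 16.32091 + 2.68543 = 91.22363 amu

91.224 amu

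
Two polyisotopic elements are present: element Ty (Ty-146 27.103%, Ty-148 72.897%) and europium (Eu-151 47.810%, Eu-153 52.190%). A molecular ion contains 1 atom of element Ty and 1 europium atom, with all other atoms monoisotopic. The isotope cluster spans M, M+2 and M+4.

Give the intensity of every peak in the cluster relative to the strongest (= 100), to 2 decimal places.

Element Ty pattern (n=1): 0.27103 : 0.72897
Europium pattern (n=1): 0.4781 : 0.5219
Convolve the two distributions (both contribute in 2-u steps):
  M: 0.27103×0.4781 = 0.129579
  M+2: 0.27103×0.5219 + 0.72897×0.4781 = 0.489971
  M+4: 0.72897×0.5219 = 0.380449
Scale to base peak (0.489971) = 100: 26.45 : 100.00 : 77.65

26.45 : 100.00 : 77.65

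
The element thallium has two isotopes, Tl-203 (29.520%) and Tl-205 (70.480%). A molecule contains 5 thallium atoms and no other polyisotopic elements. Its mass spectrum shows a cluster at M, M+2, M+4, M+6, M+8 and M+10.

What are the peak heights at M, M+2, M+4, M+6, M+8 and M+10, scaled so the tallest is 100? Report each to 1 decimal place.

0.6 : 7.3 : 35.1 : 83.8 : 100.0 : 47.8

Each Tl atom is independently Tl-203 (p = 0.29520) or Tl-205 (q = 0.70480); the cluster is the binomial expansion (p + q)^5.
P(M) = 0.29520^5 = 0.002242
P(M+2) = 5 × 0.29520^4 × 0.70480^1 = 0.026761
P(M+4) = 10 × 0.29520^3 × 0.70480^2 = 0.127785
P(M+6) = 10 × 0.29520^2 × 0.70480^3 = 0.305092
P(M+8) = 5 × 0.29520^1 × 0.70480^4 = 0.364208
P(M+10) = 0.70480^5 = 0.173912
The M+8 peak is largest (0.364208); scaling to 100 gives 0.6 : 7.3 : 35.1 : 83.8 : 100.0 : 47.8.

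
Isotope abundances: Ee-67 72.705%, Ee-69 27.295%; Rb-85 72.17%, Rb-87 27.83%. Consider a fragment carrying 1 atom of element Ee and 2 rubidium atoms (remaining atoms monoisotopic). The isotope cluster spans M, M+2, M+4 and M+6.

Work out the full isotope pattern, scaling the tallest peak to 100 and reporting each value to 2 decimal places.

Element Ee pattern (n=1): 0.72705 : 0.27295
Rubidium pattern (n=2): 0.52085089 : 0.40169822 : 0.07745089
Convolve the two distributions (both contribute in 2-u steps):
  M: 0.72705×0.52085089 = 0.378685
  M+2: 0.72705×0.40169822 + 0.27295×0.52085089 = 0.434221
  M+4: 0.72705×0.07745089 + 0.27295×0.40169822 = 0.165954
  M+6: 0.27295×0.07745089 = 0.021140
Scale to base peak (0.434221) = 100: 87.21 : 100.00 : 38.22 : 4.87

87.21 : 100.00 : 38.22 : 4.87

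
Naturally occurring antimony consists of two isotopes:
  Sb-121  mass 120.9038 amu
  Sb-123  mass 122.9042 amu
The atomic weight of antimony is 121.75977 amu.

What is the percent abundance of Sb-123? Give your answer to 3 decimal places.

42.790%

With x = fraction of Sb-121 (so Sb-123 is 1 − x):
120.9038·x + 122.9042·(1 − x) = 121.75977
(120.9038 − 122.9042)·x = 121.75977 − 122.9042
x = -1.14443 / -2.0004 = 0.57210 → 57.210% Sb-121, 42.790% Sb-123.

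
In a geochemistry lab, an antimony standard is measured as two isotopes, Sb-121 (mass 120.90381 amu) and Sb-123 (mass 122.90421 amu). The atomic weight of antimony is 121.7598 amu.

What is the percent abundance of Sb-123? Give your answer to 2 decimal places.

With x = fraction of Sb-121 (so Sb-123 is 1 − x):
120.90381·x + 122.90421·(1 − x) = 121.7598
(120.90381 − 122.90421)·x = 121.7598 − 122.90421
x = -1.14441 / -2.00040 = 0.57209 → 57.21% Sb-121, 42.79% Sb-123.

42.79%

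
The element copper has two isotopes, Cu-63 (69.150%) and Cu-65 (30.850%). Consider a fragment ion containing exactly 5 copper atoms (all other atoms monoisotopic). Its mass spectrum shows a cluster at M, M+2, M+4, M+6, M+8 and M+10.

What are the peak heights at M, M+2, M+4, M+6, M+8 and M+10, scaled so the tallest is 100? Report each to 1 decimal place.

The 5 Cu atoms are independent, so intensities follow the terms of (0.69150 + 0.30850)^5.
P(M) = 0.69150^5 = 0.158111
P(M+2) = 5 × 0.69150^4 × 0.30850^1 = 0.352691
P(M+4) = 10 × 0.69150^3 × 0.30850^2 = 0.314693
P(M+6) = 10 × 0.69150^2 × 0.30850^3 = 0.140394
P(M+8) = 5 × 0.69150^1 × 0.30850^4 = 0.031317
P(M+10) = 0.30850^5 = 0.002794
The M+2 peak is largest (0.352691); scaling to 100 gives 44.8 : 100.0 : 89.2 : 39.8 : 8.9 : 0.8.

44.8 : 100.0 : 89.2 : 39.8 : 8.9 : 0.8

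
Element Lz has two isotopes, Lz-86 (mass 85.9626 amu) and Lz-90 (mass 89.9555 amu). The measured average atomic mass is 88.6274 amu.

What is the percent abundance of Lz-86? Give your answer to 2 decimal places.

33.26%

With x = fraction of Lz-86 (so Lz-90 is 1 − x):
85.9626·x + 89.9555·(1 − x) = 88.6274
(85.9626 − 89.9555)·x = 88.6274 − 89.9555
x = -1.3281 / -3.9929 = 0.33262 → 33.26% Lz-86, 66.74% Lz-90.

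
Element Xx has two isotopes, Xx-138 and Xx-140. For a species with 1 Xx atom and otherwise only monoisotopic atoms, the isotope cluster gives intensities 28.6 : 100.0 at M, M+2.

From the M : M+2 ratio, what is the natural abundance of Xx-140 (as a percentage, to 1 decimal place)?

77.8%

Write p for the Xx-138 fraction. I(M+2)/I(M) = [C(1,1)·p^0·(1−p)] / p^1 = 1·(1−p)/p = 100.0/28.6 = 3.4965
(1−p)/p = 3.4965/1 = 3.4965  ⇒  p = 1/(1 + 3.4965) = 0.2224
Xx-138: 22.2%, Xx-140: 77.8%.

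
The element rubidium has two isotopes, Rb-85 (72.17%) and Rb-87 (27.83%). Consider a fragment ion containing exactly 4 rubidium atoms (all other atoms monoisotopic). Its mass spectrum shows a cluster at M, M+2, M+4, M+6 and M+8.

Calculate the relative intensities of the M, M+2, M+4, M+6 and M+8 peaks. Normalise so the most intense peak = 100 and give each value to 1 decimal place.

64.8 : 100.0 : 57.8 : 14.9 : 1.4

The 4 Rb atoms are independent, so intensities follow the terms of (0.7217 + 0.2783)^4.
P(M) = 0.7217^4 = 0.271286
P(M+2) = 4 × 0.7217^3 × 0.2783^1 = 0.418450
P(M+4) = 6 × 0.7217^2 × 0.2783^2 = 0.242042
P(M+6) = 4 × 0.7217^1 × 0.2783^3 = 0.062224
P(M+8) = 0.2783^4 = 0.005999
The M+2 peak is largest (0.418450); scaling to 100 gives 64.8 : 100.0 : 57.8 : 14.9 : 1.4.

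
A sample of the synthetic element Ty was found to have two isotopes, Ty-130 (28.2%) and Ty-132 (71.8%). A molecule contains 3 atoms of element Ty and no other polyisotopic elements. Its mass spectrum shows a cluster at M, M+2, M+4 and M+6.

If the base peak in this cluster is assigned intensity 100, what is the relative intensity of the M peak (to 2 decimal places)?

5.14

Term probabilities: M 0.0224, M+2 0.1713, M+4 0.4361, M+6 0.3701. Base peak = M+4.
P(M+4) = C(3,2) × 0.282^1 × 0.718^2 = 3 × 0.2820 × 0.515524 = 0.436133 (base)
P(M) = C(3,0) × 0.282^3 × 0.718^0 = 1 × 0.02242577 × 1.0000 = 0.022426
Relative intensity = 0.022426 / 0.436133 × 100 = 5.14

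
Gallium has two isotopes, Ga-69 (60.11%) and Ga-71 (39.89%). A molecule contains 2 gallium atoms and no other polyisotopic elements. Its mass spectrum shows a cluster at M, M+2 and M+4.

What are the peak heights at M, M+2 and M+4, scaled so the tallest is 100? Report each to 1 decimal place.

75.3 : 100.0 : 33.2

Each Ga atom is independently Ga-69 (p = 0.6011) or Ga-71 (q = 0.3989); the cluster is the binomial expansion (p + q)^2.
P(M) = 0.6011^2 = 0.361321
P(M+2) = 2 × 0.6011^1 × 0.3989^1 = 0.479558
P(M+4) = 0.3989^2 = 0.159121
The M+2 peak is largest (0.479558); scaling to 100 gives 75.3 : 100.0 : 33.2.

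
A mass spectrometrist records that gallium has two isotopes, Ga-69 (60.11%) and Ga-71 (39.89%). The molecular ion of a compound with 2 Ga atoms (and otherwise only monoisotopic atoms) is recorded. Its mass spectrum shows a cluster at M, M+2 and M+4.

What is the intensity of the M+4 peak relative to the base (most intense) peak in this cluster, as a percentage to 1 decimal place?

Binomial terms of (0.6011 + 0.3989)^2: M 0.3613, M+2 0.4796, M+4 0.1591 → M+2 is the base peak.
P(M+2) = C(2,1) × 0.6011^1 × 0.3989^1 = 2 × 0.6011 × 0.3989 = 0.479558 (base)
P(M+4) = C(2,2) × 0.6011^0 × 0.3989^2 = 1 × 1.0000 × 0.15912121 = 0.159121
Relative intensity = 0.159121 / 0.479558 × 100 = 33.2

33.2%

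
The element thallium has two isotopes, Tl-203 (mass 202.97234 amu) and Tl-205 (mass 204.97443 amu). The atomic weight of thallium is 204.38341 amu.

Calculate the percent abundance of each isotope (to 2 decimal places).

Writing the weighted mean with unknown fraction x of Tl-203:
202.97234·x + 204.97443·(1 − x) = 204.38341
(202.97234 − 204.97443)·x = 204.38341 − 204.97443
x = -0.59102 / -2.00209 = 0.29520 → 29.52% Tl-203, 70.48% Tl-205.

Tl-203: 29.52%, Tl-205: 70.48%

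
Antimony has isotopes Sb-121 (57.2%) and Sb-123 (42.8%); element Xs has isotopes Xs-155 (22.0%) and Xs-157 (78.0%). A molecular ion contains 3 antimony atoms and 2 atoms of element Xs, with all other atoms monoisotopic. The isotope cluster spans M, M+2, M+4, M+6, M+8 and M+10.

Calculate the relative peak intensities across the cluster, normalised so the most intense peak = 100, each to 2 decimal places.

2.47 : 23.02 : 74.40 : 100.00 : 59.40 : 12.99

Antimony pattern (n=3): 0.18714925 : 0.42010426 : 0.31434374 : 0.07840275
Element Xs pattern (n=2): 0.0484 : 0.3432 : 0.6084
Convolve the two distributions (both contribute in 2-u steps):
  M: 0.18714925×0.0484 = 0.009058
  M+2: 0.18714925×0.3432 + 0.42010426×0.0484 = 0.084563
  M+4: 0.18714925×0.6084 + 0.42010426×0.3432 + 0.31434374×0.0484 = 0.273256
  M+6: 0.42010426×0.6084 + 0.31434374×0.3432 + 0.07840275×0.0484 = 0.367269
  M+8: 0.31434374×0.6084 + 0.07840275×0.3432 = 0.218155
  M+10: 0.07840275×0.6084 = 0.047700
Scale to base peak (0.367269) = 100: 2.47 : 23.02 : 74.40 : 100.00 : 59.40 : 12.99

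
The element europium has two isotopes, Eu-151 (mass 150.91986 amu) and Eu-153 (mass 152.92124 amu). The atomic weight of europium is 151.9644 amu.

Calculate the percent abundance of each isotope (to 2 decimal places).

Eu-151: 47.81%, Eu-153: 52.19%

With x = fraction of Eu-151 (so Eu-153 is 1 − x):
150.91986·x + 152.92124·(1 − x) = 151.9644
(150.91986 − 152.92124)·x = 151.9644 − 152.92124
x = -0.95684 / -2.00138 = 0.47809 → 47.81% Eu-151, 52.19% Eu-153.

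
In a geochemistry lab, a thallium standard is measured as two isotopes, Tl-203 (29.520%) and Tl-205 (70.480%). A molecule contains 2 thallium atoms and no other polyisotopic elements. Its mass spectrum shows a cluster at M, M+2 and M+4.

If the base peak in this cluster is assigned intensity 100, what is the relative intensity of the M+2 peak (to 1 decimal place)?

83.8

Binomial terms of (0.29520 + 0.70480)^2: M 0.0871, M+2 0.4161, M+4 0.4967 → M+4 is the base peak.
P(M+4) = C(2,2) × 0.29520^0 × 0.70480^2 = 1 × 1.0000 × 0.49674304 = 0.496743 (base)
P(M+2) = C(2,1) × 0.29520^1 × 0.70480^1 = 2 × 0.2952 × 0.7048 = 0.416114
Relative intensity = 0.416114 / 0.496743 × 100 = 83.8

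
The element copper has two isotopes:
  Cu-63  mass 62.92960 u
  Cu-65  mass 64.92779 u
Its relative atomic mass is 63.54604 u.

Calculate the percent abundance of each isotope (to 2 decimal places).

Cu-63: 69.15%, Cu-65: 30.85%

Let x be the fractional abundance of Cu-63; then Cu-65 has abundance 1 − x.
62.92960·x + 64.92779·(1 − x) = 63.54604
(62.92960 − 64.92779)·x = 63.54604 − 64.92779
x = -1.38175 / -1.99819 = 0.69150 → 69.15% Cu-63, 30.85% Cu-65.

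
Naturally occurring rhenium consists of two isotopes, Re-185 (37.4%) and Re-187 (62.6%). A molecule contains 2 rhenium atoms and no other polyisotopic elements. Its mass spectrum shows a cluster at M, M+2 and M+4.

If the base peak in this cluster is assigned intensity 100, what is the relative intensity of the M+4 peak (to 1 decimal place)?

83.7

(0.374 + 0.626)^2 gives M 0.1399, M+2 0.4682, M+4 0.3919; the largest is M+2.
P(M+2) = C(2,1) × 0.374^1 × 0.626^1 = 2 × 0.3740 × 0.6260 = 0.468248 (base)
P(M+4) = C(2,2) × 0.374^0 × 0.626^2 = 1 × 1.0000 × 0.391876 = 0.391876
Relative intensity = 0.391876 / 0.468248 × 100 = 83.7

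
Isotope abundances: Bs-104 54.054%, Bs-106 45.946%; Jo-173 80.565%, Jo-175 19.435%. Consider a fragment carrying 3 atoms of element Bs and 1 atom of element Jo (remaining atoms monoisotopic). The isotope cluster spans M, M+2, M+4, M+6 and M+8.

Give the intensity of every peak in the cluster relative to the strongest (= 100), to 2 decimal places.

35.83 : 100.00 : 99.69 : 40.73 : 5.31

Element Bs pattern (n=3): 0.15793686 : 0.40273988 : 0.34232964 : 0.09699361
Element Jo pattern (n=1): 0.80565 : 0.19435
Convolve the two distributions (both contribute in 2-u steps):
  M: 0.15793686×0.80565 = 0.127242
  M+2: 0.15793686×0.19435 + 0.40273988×0.80565 = 0.355162
  M+4: 0.40273988×0.19435 + 0.34232964×0.80565 = 0.354070
  M+6: 0.34232964×0.19435 + 0.09699361×0.80565 = 0.144675
  M+8: 0.09699361×0.19435 = 0.018851
Scale to base peak (0.355162) = 100: 35.83 : 100.00 : 99.69 : 40.73 : 5.31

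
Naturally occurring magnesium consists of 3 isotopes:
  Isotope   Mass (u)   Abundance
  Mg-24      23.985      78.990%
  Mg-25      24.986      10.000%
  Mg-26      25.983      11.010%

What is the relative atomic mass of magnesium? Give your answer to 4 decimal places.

Ar = Σ fᵢ·mᵢ = 0.78990 × 23.985 + 0.10000 × 24.986 + 0.11010 × 25.983
= 18.94575 + 2.49860 + 2.86073 = 24.30508 u

24.3051 u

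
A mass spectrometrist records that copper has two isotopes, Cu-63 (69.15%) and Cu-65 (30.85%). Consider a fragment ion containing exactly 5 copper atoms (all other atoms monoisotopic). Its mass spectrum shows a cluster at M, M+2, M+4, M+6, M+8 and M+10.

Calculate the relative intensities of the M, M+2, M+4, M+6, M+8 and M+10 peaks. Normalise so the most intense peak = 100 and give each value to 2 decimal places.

44.83 : 100.00 : 89.23 : 39.81 : 8.88 : 0.79

Each Cu atom is independently Cu-63 (p = 0.6915) or Cu-65 (q = 0.3085); the cluster is the binomial expansion (p + q)^5.
P(M) = 0.6915^5 = 0.158111
P(M+2) = 5 × 0.6915^4 × 0.3085^1 = 0.352691
P(M+4) = 10 × 0.6915^3 × 0.3085^2 = 0.314693
P(M+6) = 10 × 0.6915^2 × 0.3085^3 = 0.140394
P(M+8) = 5 × 0.6915^1 × 0.3085^4 = 0.031317
P(M+10) = 0.3085^5 = 0.002794
The M+2 peak is largest (0.352691); scaling to 100 gives 44.83 : 100.00 : 89.23 : 39.81 : 8.88 : 0.79.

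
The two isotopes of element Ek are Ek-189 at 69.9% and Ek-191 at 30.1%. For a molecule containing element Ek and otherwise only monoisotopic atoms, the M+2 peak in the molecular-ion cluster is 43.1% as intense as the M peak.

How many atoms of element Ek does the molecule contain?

With n Ek atoms, P(M+2)/P(M) = C(n,1)·p^(n−1)q / p^n = n·q/p = n · 0.301/0.699.
n = 0.431 × 0.699/0.301 = 1.00 ≈ 1

1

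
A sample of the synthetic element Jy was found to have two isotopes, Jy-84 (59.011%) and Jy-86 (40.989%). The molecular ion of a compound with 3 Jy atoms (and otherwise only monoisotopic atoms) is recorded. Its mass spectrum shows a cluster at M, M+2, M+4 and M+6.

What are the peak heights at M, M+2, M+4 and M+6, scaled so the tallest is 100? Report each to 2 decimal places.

Expanding (0.59011 + 0.40989)^3:
P(M) = 0.59011^3 = 0.205494
P(M+2) = 3 × 0.59011^2 × 0.40989^1 = 0.428208
P(M+4) = 3 × 0.59011^1 × 0.40989^2 = 0.297433
P(M+6) = 0.40989^3 = 0.068866
The M+2 peak is largest (0.428208); scaling to 100 gives 47.99 : 100.00 : 69.46 : 16.08.

47.99 : 100.00 : 69.46 : 16.08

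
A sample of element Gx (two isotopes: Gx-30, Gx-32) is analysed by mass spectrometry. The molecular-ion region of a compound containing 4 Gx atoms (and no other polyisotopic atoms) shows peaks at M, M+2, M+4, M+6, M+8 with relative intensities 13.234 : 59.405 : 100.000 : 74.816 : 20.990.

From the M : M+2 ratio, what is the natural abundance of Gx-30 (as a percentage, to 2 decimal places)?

If p is the fraction of Gx that is Gx-30, then I(M+2)/I(M) = [C(4,1)·p^3·(1−p)] / p^4 = 4·(1−p)/p = 59.405/13.234 = 4.4888
(1−p)/p = 4.4888/4 = 1.1222  ⇒  p = 1/(1 + 1.1222) = 0.4712
Gx-30: 47.12%, Gx-32: 52.88%.

47.12%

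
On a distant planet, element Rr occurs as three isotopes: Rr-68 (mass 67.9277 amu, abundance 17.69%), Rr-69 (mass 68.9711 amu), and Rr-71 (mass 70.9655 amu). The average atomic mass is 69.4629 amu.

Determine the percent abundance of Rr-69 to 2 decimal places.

48.40%

The remaining 82.31% is split between Rr-69 (fraction x) and Rr-71 (fraction 0.8231 − x).
Substituting: 68.9711x + 70.9655(0.8231 − x) = 57.44648987
(68.9711 − 70.9655)x = -0.96521318  ⇒  x = 0.48396, y = 0.33914
Rr-69: 48.40%, Rr-71: 33.91%.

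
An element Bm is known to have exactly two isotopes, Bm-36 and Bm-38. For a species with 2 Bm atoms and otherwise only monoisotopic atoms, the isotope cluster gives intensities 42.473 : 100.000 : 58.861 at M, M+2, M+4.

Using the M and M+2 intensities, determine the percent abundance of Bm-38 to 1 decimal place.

If p is the fraction of Bm that is Bm-36, then I(M+2)/I(M) = [C(2,1)·p^1·(1−p)] / p^2 = 2·(1−p)/p = 100.000/42.473 = 2.3544
(1−p)/p = 2.3544/2 = 1.1772  ⇒  p = 1/(1 + 1.1772) = 0.4593
Bm-36: 45.9%, Bm-38: 54.1%.

54.1%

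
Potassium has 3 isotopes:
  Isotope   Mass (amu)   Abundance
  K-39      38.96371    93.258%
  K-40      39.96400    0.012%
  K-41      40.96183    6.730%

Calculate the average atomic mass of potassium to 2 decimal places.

Average mass = Σ (abundance × isotope mass) = 0.93258 × 38.96371 + 0.00012 × 39.96400 + 0.06730 × 40.96183
= 36.336777 + 0.004796 + 2.756731 = 39.098304 amu

39.10 amu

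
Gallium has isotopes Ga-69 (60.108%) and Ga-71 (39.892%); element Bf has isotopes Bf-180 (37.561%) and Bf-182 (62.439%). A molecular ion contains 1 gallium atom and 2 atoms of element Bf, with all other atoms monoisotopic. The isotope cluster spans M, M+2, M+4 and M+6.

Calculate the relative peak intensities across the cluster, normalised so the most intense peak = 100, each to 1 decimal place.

Gallium pattern (n=1): 0.60108 : 0.39892
Element Bf pattern (n=2): 0.14108287 : 0.46905426 : 0.38986287
Convolve the two distributions (both contribute in 2-u steps):
  M: 0.60108×0.14108287 = 0.084802
  M+2: 0.60108×0.46905426 + 0.39892×0.14108287 = 0.338220
  M+4: 0.60108×0.38986287 + 0.39892×0.46905426 = 0.421454
  M+6: 0.39892×0.38986287 = 0.155524
Scale to base peak (0.421454) = 100: 20.1 : 80.3 : 100.0 : 36.9

20.1 : 80.3 : 100.0 : 36.9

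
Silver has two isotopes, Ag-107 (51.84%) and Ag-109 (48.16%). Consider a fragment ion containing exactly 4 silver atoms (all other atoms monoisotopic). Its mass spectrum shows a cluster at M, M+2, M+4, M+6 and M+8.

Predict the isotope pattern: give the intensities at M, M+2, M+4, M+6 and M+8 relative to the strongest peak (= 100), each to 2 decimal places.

19.31 : 71.76 : 100.00 : 61.93 : 14.38

Each Ag atom is independently Ag-107 (p = 0.5184) or Ag-109 (q = 0.4816); the cluster is the binomial expansion (p + q)^4.
P(M) = 0.5184^4 = 0.072220
P(M+2) = 4 × 0.5184^3 × 0.4816^1 = 0.268375
P(M+4) = 6 × 0.5184^2 × 0.4816^2 = 0.373985
P(M+6) = 4 × 0.5184^1 × 0.4816^3 = 0.231624
P(M+8) = 0.4816^4 = 0.053795
The M+4 peak is largest (0.373985); scaling to 100 gives 19.31 : 71.76 : 100.00 : 61.93 : 14.38.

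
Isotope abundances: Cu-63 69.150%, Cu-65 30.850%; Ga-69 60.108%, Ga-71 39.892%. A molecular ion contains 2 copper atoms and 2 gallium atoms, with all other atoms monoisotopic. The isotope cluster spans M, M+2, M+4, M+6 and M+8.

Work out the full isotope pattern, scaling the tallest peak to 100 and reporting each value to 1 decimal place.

45.1 : 100.0 : 82.2 : 29.6 : 3.9

Copper pattern (n=2): 0.47817225 : 0.4266555 : 0.09517225
Gallium pattern (n=2): 0.36129717 : 0.47956567 : 0.15913717
Convolve the two distributions (both contribute in 2-u steps):
  M: 0.47817225×0.36129717 = 0.172762
  M+2: 0.47817225×0.47956567 + 0.4266555×0.36129717 = 0.383464
  M+4: 0.47817225×0.15913717 + 0.4266555×0.47956567 + 0.09517225×0.36129717 = 0.315090
  M+6: 0.4266555×0.15913717 + 0.09517225×0.47956567 = 0.113538
  M+8: 0.09517225×0.15913717 = 0.015145
Scale to base peak (0.383464) = 100: 45.1 : 100.0 : 82.2 : 29.6 : 3.9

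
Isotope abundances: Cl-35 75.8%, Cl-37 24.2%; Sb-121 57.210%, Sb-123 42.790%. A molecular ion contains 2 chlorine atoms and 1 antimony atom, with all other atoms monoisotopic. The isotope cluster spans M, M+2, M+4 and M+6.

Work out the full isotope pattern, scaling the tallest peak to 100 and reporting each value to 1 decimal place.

Chlorine pattern (n=2): 0.574564 : 0.366872 : 0.058564
Antimony pattern (n=1): 0.5721 : 0.4279
Convolve the two distributions (both contribute in 2-u steps):
  M: 0.574564×0.5721 = 0.328708
  M+2: 0.574564×0.4279 + 0.366872×0.5721 = 0.455743
  M+4: 0.366872×0.4279 + 0.058564×0.5721 = 0.190489
  M+6: 0.058564×0.4279 = 0.025060
Scale to base peak (0.455743) = 100: 72.1 : 100.0 : 41.8 : 5.5

72.1 : 100.0 : 41.8 : 5.5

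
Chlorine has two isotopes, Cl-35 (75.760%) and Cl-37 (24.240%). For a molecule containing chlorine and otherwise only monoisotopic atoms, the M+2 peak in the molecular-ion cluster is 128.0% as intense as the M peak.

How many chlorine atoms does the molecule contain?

With n Cl atoms, P(M+2)/P(M) = C(n,1)·p^(n−1)q / p^n = n·q/p = n · 0.24240/0.75760.
n = 1.280 × 0.75760/0.24240 = 4.00 ≈ 4

4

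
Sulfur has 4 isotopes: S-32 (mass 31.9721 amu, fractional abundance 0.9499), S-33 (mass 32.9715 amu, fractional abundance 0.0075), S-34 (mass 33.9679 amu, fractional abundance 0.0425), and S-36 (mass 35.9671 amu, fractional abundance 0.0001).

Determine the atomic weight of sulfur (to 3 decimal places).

32.065 amu

Weight each isotope mass by its fractional abundance: 0.9499 × 31.9721 + 0.0075 × 32.9715 + 0.0425 × 33.9679 + 0.0001 × 35.9671
= 30.37030 + 0.24729 + 1.44364 + 0.00360 = 32.06483 amu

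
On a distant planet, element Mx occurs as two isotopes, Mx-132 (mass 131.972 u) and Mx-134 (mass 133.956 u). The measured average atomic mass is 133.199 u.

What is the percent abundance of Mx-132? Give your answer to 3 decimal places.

Let x be the fractional abundance of Mx-132; then Mx-134 has abundance 1 − x.
131.972·x + 133.956·(1 − x) = 133.199
(131.972 − 133.956)·x = 133.199 − 133.956
x = -0.757 / -1.984 = 0.38155 → 38.155% Mx-132, 61.845% Mx-134.

38.155%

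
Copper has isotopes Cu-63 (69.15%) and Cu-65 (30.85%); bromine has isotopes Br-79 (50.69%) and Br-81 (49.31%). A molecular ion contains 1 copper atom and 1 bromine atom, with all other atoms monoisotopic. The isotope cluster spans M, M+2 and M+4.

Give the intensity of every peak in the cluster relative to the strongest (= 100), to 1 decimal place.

Copper pattern (n=1): 0.6915 : 0.3085
Bromine pattern (n=1): 0.5069 : 0.4931
Convolve the two distributions (both contribute in 2-u steps):
  M: 0.6915×0.5069 = 0.350521
  M+2: 0.6915×0.4931 + 0.3085×0.5069 = 0.497357
  M+4: 0.3085×0.4931 = 0.152121
Scale to base peak (0.497357) = 100: 70.5 : 100.0 : 30.6

70.5 : 100.0 : 30.6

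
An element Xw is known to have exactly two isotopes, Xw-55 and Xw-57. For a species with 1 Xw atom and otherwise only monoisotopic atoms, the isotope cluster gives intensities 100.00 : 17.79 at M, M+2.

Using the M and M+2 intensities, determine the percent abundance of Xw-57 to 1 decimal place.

Write p for the Xw-55 fraction. I(M+2)/I(M) = [C(1,1)·p^0·(1−p)] / p^1 = 1·(1−p)/p = 17.79/100.00 = 0.1779
(1−p)/p = 0.1779/1 = 0.1779  ⇒  p = 1/(1 + 0.1779) = 0.8490
Xw-55: 84.9%, Xw-57: 15.1%.

15.1%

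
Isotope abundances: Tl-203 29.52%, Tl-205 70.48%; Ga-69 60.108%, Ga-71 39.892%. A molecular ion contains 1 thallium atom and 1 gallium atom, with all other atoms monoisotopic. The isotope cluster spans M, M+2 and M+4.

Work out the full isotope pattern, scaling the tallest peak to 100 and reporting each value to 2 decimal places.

Thallium pattern (n=1): 0.2952 : 0.7048
Gallium pattern (n=1): 0.60108 : 0.39892
Convolve the two distributions (both contribute in 2-u steps):
  M: 0.2952×0.60108 = 0.177439
  M+2: 0.2952×0.39892 + 0.7048×0.60108 = 0.541402
  M+4: 0.7048×0.39892 = 0.281159
Scale to base peak (0.541402) = 100: 32.77 : 100.00 : 51.93

32.77 : 100.00 : 51.93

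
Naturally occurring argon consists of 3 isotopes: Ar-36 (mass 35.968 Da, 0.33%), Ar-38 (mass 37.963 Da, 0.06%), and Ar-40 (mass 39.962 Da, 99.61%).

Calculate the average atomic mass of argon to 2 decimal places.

39.95 Da

The abundance-weighted mean is 0.0033 × 35.968 + 0.0006 × 37.963 + 0.9961 × 39.962
= 0.1187 + 0.0228 + 39.8061 = 39.9476 Da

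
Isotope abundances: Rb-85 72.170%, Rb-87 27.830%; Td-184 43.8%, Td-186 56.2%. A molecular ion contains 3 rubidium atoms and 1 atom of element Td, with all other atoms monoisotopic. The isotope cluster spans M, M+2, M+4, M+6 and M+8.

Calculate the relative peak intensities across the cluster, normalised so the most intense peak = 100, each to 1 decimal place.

Rubidium pattern (n=3): 0.37589809 : 0.43485841 : 0.16768892 : 0.02155458
Element Td pattern (n=1): 0.4380 : 0.5620
Convolve the two distributions (both contribute in 2-u steps):
  M: 0.37589809×0.4380 = 0.164643
  M+2: 0.37589809×0.5620 + 0.43485841×0.4380 = 0.401723
  M+4: 0.43485841×0.5620 + 0.16768892×0.4380 = 0.317838
  M+6: 0.16768892×0.5620 + 0.02155458×0.4380 = 0.103682
  M+8: 0.02155458×0.5620 = 0.012114
Scale to base peak (0.401723) = 100: 41.0 : 100.0 : 79.1 : 25.8 : 3.0

41.0 : 100.0 : 79.1 : 25.8 : 3.0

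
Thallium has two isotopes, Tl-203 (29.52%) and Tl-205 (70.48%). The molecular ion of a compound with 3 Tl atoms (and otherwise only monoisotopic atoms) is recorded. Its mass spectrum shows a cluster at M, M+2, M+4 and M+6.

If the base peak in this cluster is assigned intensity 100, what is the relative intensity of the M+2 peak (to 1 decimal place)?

(0.2952 + 0.7048)^3 gives M 0.0257, M+2 0.1843, M+4 0.4399, M+6 0.3501; the largest is M+4.
P(M+4) = C(3,2) × 0.2952^1 × 0.7048^2 = 3 × 0.2952 × 0.49674304 = 0.439916 (base)
P(M+2) = C(3,1) × 0.2952^2 × 0.7048^1 = 3 × 0.08714304 × 0.7048 = 0.184255
Relative intensity = 0.184255 / 0.439916 × 100 = 41.9

41.9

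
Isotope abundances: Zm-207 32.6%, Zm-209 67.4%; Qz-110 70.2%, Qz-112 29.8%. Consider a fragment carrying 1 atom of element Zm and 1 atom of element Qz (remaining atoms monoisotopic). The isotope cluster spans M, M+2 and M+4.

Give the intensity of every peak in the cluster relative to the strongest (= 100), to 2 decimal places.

40.13 : 100.00 : 35.22

Element Zm pattern (n=1): 0.3260 : 0.6740
Element Qz pattern (n=1): 0.7020 : 0.2980
Convolve the two distributions (both contribute in 2-u steps):
  M: 0.3260×0.7020 = 0.228852
  M+2: 0.3260×0.2980 + 0.6740×0.7020 = 0.570296
  M+4: 0.6740×0.2980 = 0.200852
Scale to base peak (0.570296) = 100: 40.13 : 100.00 : 35.22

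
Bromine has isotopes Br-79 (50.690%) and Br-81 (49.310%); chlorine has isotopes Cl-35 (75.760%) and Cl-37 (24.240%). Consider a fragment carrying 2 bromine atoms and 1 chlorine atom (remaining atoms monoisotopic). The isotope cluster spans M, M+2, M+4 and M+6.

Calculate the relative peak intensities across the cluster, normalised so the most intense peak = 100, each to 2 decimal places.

Bromine pattern (n=2): 0.25694761 : 0.49990478 : 0.24314761
Chlorine pattern (n=1): 0.7576 : 0.2424
Convolve the two distributions (both contribute in 2-u steps):
  M: 0.25694761×0.7576 = 0.194664
  M+2: 0.25694761×0.2424 + 0.49990478×0.7576 = 0.441012
  M+4: 0.49990478×0.2424 + 0.24314761×0.7576 = 0.305386
  M+6: 0.24314761×0.2424 = 0.058939
Scale to base peak (0.441012) = 100: 44.14 : 100.00 : 69.25 : 13.36

44.14 : 100.00 : 69.25 : 13.36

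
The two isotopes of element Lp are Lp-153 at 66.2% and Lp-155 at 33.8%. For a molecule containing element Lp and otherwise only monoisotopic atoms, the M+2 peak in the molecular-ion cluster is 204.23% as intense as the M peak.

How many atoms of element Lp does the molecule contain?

For n independent Lp atoms, I(M+2)/I(M) = n · (abundance Lp-155) / (abundance Lp-153) = n · 0.338/0.662.
n = 2.0423 × 0.662/0.338 = 4.00 ≈ 4

4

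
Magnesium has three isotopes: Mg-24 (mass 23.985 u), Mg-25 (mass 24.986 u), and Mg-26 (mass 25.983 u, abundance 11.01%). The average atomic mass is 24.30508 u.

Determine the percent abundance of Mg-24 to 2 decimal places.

Let x and y be the fractions of Mg-24 and Mg-25. Then x + y = 1 − 0.1101 = 0.8899 and 23.985x + 24.986y = 24.30508 − 0.1101×25.983 = 21.4443517.
Substituting: 23.985x + 24.986(0.8899 − x) = 21.4443517
(23.985 − 24.986)x = -0.7906897  ⇒  x = 0.78990, y = 0.10000
Mg-24: 78.99%, Mg-25: 10.00%.

78.99%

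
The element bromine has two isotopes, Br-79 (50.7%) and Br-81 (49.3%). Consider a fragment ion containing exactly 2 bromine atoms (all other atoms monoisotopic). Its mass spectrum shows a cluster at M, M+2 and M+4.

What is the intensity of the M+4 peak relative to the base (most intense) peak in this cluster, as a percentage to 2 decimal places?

Term probabilities: M 0.2570, M+2 0.4999, M+4 0.2430. Base peak = M+2.
P(M+2) = C(2,1) × 0.507^1 × 0.493^1 = 2 × 0.5070 × 0.4930 = 0.499902 (base)
P(M+4) = C(2,2) × 0.507^0 × 0.493^2 = 1 × 1.0000 × 0.243049 = 0.243049
Relative intensity = 0.243049 / 0.499902 × 100 = 48.62

48.62%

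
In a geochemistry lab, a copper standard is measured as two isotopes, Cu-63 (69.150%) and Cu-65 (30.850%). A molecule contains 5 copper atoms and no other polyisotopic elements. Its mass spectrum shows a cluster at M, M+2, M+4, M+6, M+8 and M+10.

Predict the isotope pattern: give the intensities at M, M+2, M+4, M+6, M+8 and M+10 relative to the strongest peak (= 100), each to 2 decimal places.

44.83 : 100.00 : 89.23 : 39.81 : 8.88 : 0.79

Each Cu atom is independently Cu-63 (p = 0.69150) or Cu-65 (q = 0.30850); the cluster is the binomial expansion (p + q)^5.
P(M) = 0.69150^5 = 0.158111
P(M+2) = 5 × 0.69150^4 × 0.30850^1 = 0.352691
P(M+4) = 10 × 0.69150^3 × 0.30850^2 = 0.314693
P(M+6) = 10 × 0.69150^2 × 0.30850^3 = 0.140394
P(M+8) = 5 × 0.69150^1 × 0.30850^4 = 0.031317
P(M+10) = 0.30850^5 = 0.002794
The M+2 peak is largest (0.352691); scaling to 100 gives 44.83 : 100.00 : 89.23 : 39.81 : 8.88 : 0.79.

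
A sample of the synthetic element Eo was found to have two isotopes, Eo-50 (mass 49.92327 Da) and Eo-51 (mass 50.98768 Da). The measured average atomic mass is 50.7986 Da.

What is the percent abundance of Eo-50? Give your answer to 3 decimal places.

17.764%

With x = fraction of Eo-50 (so Eo-51 is 1 − x):
49.92327·x + 50.98768·(1 − x) = 50.7986
(49.92327 − 50.98768)·x = 50.7986 − 50.98768
x = -0.18908 / -1.06441 = 0.17764 → 17.764% Eo-50, 82.236% Eo-51.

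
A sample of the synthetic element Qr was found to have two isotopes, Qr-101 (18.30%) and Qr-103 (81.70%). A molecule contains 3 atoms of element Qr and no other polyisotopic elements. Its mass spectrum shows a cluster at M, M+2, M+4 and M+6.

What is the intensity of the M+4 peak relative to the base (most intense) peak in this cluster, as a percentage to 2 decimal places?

67.20%

Binomial terms of (0.1830 + 0.8170)^3: M 0.0061, M+2 0.0821, M+4 0.3665, M+6 0.5453 → M+6 is the base peak.
P(M+6) = C(3,3) × 0.1830^0 × 0.8170^3 = 1 × 1.0000 × 0.54533851 = 0.545339 (base)
P(M+4) = C(3,2) × 0.1830^1 × 0.8170^2 = 3 × 0.1830 × 0.667489 = 0.366451
Relative intensity = 0.366451 / 0.545339 × 100 = 67.20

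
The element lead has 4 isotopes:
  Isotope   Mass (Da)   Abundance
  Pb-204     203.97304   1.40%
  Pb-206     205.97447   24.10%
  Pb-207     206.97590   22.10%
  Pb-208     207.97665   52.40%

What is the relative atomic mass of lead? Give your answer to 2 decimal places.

The abundance-weighted mean is 0.0140 × 203.97304 + 0.2410 × 205.97447 + 0.2210 × 206.97590 + 0.5240 × 207.97665
= 2.855623 + 49.639847 + 45.741674 + 108.979765 = 207.216909 Da

207.22 Da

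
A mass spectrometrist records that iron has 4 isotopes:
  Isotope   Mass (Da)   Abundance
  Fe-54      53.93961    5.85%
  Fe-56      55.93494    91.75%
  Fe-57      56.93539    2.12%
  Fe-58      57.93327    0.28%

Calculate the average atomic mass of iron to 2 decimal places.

Weight each isotope mass by its fractional abundance: 0.0585 × 53.93961 + 0.9175 × 55.93494 + 0.0212 × 56.93539 + 0.0028 × 57.93327
= 3.155467 + 51.320307 + 1.207030 + 0.162213 = 55.845017 Da

55.85 Da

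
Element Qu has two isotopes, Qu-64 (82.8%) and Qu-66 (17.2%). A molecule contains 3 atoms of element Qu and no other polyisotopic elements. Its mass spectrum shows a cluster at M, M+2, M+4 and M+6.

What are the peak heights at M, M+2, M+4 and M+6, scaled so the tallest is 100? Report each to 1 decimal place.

100.0 : 62.3 : 12.9 : 0.9

Expanding (0.828 + 0.172)^3:
P(M) = 0.828^3 = 0.567664
P(M+2) = 3 × 0.828^2 × 0.172^1 = 0.353761
P(M+4) = 3 × 0.828^1 × 0.172^2 = 0.073487
P(M+6) = 0.172^3 = 0.005088
The M peak is largest (0.567664); scaling to 100 gives 100.0 : 62.3 : 12.9 : 0.9.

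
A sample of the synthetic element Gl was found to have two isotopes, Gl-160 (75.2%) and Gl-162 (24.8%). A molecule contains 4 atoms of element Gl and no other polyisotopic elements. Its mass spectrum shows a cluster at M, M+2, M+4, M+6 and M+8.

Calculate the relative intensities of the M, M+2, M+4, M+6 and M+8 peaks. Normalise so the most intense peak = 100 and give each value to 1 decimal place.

Each Gl atom is independently Gl-160 (p = 0.752) or Gl-162 (q = 0.248); the cluster is the binomial expansion (p + q)^4.
P(M) = 0.752^4 = 0.319795
P(M+2) = 4 × 0.752^3 × 0.248^1 = 0.421857
P(M+4) = 6 × 0.752^2 × 0.248^2 = 0.208685
P(M+6) = 4 × 0.752^1 × 0.248^3 = 0.045881
P(M+8) = 0.248^4 = 0.003783
The M+2 peak is largest (0.421857); scaling to 100 gives 75.8 : 100.0 : 49.5 : 10.9 : 0.9.

75.8 : 100.0 : 49.5 : 10.9 : 0.9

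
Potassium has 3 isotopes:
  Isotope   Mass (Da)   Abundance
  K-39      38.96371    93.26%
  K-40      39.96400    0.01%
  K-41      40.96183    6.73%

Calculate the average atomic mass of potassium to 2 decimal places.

Average mass = Σ (abundance × isotope mass) = 0.9326 × 38.96371 + 0.0001 × 39.96400 + 0.0673 × 40.96183
= 36.337556 + 0.003996 + 2.756731 = 39.098283 Da

39.10 Da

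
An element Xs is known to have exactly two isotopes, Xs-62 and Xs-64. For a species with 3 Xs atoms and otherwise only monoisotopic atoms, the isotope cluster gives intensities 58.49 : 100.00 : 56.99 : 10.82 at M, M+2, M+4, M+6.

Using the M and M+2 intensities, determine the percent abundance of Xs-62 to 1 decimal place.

63.7%

If p is the fraction of Xs that is Xs-62, then I(M+2)/I(M) = [C(3,1)·p^2·(1−p)] / p^3 = 3·(1−p)/p = 100.00/58.49 = 1.7097
(1−p)/p = 1.7097/3 = 0.5699  ⇒  p = 1/(1 + 0.5699) = 0.6370
Xs-62: 63.7%, Xs-64: 36.3%.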